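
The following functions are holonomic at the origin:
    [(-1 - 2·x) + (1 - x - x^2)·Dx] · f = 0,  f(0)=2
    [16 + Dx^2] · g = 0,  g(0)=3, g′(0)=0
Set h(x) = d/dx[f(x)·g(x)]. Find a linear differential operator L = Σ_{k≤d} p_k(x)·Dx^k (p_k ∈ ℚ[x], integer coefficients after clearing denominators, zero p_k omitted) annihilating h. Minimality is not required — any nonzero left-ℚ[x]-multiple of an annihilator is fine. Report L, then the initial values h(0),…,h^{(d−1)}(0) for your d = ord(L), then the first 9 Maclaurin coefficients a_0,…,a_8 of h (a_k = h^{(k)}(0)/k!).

f: a_k = 2, 2, 4, 6, 10, 16, 26, 42, 68, …
g: a_k = 3, 0, -24, 0, 32, 0, -256/15, 0, 512/105, …
Sym-product of L_f,L_g gives L₀ (≤ ord 2).
Differentiate: ansatz ord ≤ ord L₀ ⇒ L.
L = (54 - 256·x - 128·x^2 + 256·x^3 + 128·x^4) + (-13 - 10·x + 48·x^2 + 32·x^3)·Dx + (7 - 15·x - 7·x^2 + 16·x^3 + 8·x^4)·Dx^2  (order 2).
h: a_k = 6, -72, -90, -8, -160, -2044/5, -10514/15, -44384/35, -81474/35, …
ICs: h(0) = 6, h′(0) = -72.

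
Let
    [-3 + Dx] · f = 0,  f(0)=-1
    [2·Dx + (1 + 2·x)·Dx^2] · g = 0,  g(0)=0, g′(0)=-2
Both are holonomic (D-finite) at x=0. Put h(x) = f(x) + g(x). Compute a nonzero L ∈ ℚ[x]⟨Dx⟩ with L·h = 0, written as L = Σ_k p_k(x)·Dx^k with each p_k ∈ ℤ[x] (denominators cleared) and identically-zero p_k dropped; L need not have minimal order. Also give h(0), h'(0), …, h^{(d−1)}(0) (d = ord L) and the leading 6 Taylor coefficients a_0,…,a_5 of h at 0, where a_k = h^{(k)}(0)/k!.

L = (-42 - 36·x)·Dx + (-1 - 36·x - 36·x^2)·Dx^2 + (5 + 16·x + 12·x^2)·Dx^3  (order 3).
h: a_k = -1, -5, -5/2, -43/6, 5/8, -337/40, …
ICs: h(0) = -1, h′(0) = -5, h′′(0) = -5.

f: a_k = -1, -3, -9/2, -9/2, -27/8, -81/40, …
g: a_k = 0, -2, 2, -8/3, 4, -32/5, …
Sum ⇒ L₀ = lclm(L_f,L_g) in ℚ(x)⟨Dx⟩.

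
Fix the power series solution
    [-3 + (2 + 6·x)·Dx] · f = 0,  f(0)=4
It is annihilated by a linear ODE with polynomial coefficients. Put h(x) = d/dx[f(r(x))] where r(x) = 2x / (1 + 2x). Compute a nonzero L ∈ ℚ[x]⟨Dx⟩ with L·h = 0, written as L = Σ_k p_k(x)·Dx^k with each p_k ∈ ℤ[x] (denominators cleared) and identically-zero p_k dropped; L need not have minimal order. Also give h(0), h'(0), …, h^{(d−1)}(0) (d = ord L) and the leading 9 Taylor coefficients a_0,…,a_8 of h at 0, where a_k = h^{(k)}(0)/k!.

L = (-7 - 32·x) + (-1 - 10·x - 16·x^2)·Dx  (order 1).
h: a_k = 12, -84, 522, -3354, 45345/2, -318915/2, 4608345/4, -33903165/4, 2020675545/32, …
ICs: h(0) = 12.

f: a_k = 4, 6, -9/2, 27/4, -405/32, 1701/64, -15309/256, 72171/512, -2814669/8192, …
h₀=f(r): pull back L_f along r ⇒ L₀.
Derive L from L₀ (diff closure).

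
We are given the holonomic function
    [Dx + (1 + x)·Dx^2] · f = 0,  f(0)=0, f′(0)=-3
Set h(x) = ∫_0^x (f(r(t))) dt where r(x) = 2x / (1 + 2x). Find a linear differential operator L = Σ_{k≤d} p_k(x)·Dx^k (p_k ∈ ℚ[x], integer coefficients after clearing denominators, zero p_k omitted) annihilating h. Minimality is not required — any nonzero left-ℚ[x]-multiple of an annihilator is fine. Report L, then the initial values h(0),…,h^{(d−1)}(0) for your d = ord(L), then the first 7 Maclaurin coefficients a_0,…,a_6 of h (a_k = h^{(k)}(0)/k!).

f: a_k = 0, -3, 3/2, -1, 3/4, -3/5, 1/2, …
Substitute x→r, Dx→(1/r')Dx; clear ⇒ L₀.
∫: right-multiply L₀ by Dx.
L = (6 + 16·x)·Dx^2 + (1 + 6·x + 8·x^2)·Dx^3  (order 3).
h: a_k = 0, 0, -3, 6, -14, 36, -496/5, …
ICs: h(0) = 0, h′(0) = 0, h′′(0) = -6.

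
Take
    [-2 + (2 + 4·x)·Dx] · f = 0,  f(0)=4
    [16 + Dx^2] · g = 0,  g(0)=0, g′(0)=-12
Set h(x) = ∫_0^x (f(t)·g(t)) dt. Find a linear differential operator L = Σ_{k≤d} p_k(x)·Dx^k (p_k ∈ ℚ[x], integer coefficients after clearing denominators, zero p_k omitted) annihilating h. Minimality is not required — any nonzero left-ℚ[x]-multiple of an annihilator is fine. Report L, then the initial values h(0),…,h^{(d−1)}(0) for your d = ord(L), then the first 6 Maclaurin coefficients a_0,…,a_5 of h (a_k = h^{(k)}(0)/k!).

L = (19 + 64·x + 64·x^2)·Dx + (-2 - 4·x)·Dx^2 + (1 + 4·x + 4·x^2)·Dx^3  (order 3).
h: a_k = 0, 0, -24, -16, 38, 104/5, …
ICs: h(0) = 0, h′(0) = 0, h′′(0) = -48.

f: a_k = 4, 4, -2, 2, -5/2, 7/2, …
g: a_k = 0, -12, 0, 32, 0, -128/5, …
h₀=f·g: eliminate ⇒ L₀, order ≤ 1·2.
∫: right-multiply L₀ by Dx.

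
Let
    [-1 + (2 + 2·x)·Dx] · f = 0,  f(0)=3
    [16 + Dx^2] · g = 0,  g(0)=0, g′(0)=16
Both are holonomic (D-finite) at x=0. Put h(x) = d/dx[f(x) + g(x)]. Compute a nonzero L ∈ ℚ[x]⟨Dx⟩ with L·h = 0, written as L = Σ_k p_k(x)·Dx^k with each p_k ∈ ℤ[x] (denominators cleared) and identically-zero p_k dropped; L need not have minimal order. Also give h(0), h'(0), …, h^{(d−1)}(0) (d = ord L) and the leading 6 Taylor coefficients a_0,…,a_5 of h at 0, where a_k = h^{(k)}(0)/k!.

f: a_k = 3, 3/2, -3/8, 3/16, -15/128, 21/256, …
g: a_k = 0, 16, 0, -128/3, 0, 512/15, …
Weyl lclm of L_f,L_g ⇒ L₀ (ord ≤ 3).
h₀' ⇒ L via d/dx closure of L₀.
L = (-1264 - 2048·x - 1024·x^2) + (-2144 - 6240·x - 6144·x^2 - 2048·x^3)·Dx + (-79 - 128·x - 64·x^2)·Dx^2 + (-134 - 390·x - 384·x^2 - 128·x^3)·Dx^3  (order 3).
h: a_k = 35/2, -3/4, -2039/16, -15/32, 131387/768, -189/512, …
ICs: h(0) = 35/2, h′(0) = -3/4, h′′(0) = -2039/8.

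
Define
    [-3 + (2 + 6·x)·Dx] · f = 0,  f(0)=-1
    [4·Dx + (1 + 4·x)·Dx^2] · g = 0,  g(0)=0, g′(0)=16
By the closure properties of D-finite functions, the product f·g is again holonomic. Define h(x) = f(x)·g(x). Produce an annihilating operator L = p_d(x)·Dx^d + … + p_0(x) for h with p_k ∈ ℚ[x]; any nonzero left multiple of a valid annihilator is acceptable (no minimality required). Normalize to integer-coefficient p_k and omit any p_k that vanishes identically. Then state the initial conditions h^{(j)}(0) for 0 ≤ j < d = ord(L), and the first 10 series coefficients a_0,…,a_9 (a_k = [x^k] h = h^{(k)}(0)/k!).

f: a_k = -1, -3/2, 9/8, -27/16, 405/128, -1701/256, 15309/1024, -72171/2048, 2814669/32768, -14073345/65536, …
g: a_k = 0, 16, -32, 256/3, -256, 4096/5, -8192/3, 65536/7, -32768, 1048576/9, …
f·g: L₀ = L_f ⊗_s L_g, ord ≤ 1·2.
L = (3 + 36·x) + (4 + 12·x)·Dx + (4 + 40·x + 132·x^2 + 144·x^3)·Dx^2  (order 2).
h: a_k = 0, -16, 8, -58/3, 65, -9383/40, 206953/240, -7147521/2240, 53092163/4480, -5695777517/129024, …
ICs: h(0) = 0, h′(0) = -16.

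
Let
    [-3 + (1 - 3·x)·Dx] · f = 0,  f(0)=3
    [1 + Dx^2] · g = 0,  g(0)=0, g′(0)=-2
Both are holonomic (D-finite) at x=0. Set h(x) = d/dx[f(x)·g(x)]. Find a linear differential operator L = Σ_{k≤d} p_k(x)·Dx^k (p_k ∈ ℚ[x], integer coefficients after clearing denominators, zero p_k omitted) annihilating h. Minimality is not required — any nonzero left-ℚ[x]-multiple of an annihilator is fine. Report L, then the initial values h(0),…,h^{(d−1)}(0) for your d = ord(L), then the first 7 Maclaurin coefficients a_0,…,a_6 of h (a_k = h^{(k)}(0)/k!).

L = (-17 - 6·x + 9·x^2) + (-6 + 18·x)·Dx + (1 - 6·x + 9·x^2)·Dx^2  (order 2).
h: a_k = -6, -36, -159, -636, -9541/4, -85869/10, -3606497/120, …
ICs: h(0) = -6, h′(0) = -36.

f: a_k = 3, 9, 27, 81, 243, 729, 2187, …
g: a_k = 0, -2, 0, 1/3, 0, -1/60, 0, …
L₀ := L_f ⊗_s L_g (sym. prod.), ord ≤ 2.
h=h₀': d/dx-closure on L₀ ⇒ L.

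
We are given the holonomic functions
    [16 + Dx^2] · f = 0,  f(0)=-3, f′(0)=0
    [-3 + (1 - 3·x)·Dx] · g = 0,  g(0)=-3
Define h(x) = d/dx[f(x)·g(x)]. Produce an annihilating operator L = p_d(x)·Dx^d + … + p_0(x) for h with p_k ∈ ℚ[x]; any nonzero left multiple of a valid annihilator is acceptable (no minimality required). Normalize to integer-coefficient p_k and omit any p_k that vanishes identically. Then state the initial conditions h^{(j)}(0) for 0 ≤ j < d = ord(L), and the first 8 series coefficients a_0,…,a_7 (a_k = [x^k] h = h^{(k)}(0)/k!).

L = (-2 - 96·x + 144·x^2) + (-6 + 18·x)·Dx + (1 - 6·x + 9·x^2)·Dx^2  (order 2).
h: a_k = 27, 18, 81, 708, 2655, 46254/5, 161889/5, 3889432/35, …
ICs: h(0) = 27, h′(0) = 18.

f: a_k = -3, 0, 24, 0, -32, 0, 256/15, 0, …
g: a_k = -3, -9, -27, -81, -243, -729, -2187, -6561, …
Product ⇒ symmetric product L₀, ord ≤ 2.
h=h₀': d/dx-closure on L₀ ⇒ L.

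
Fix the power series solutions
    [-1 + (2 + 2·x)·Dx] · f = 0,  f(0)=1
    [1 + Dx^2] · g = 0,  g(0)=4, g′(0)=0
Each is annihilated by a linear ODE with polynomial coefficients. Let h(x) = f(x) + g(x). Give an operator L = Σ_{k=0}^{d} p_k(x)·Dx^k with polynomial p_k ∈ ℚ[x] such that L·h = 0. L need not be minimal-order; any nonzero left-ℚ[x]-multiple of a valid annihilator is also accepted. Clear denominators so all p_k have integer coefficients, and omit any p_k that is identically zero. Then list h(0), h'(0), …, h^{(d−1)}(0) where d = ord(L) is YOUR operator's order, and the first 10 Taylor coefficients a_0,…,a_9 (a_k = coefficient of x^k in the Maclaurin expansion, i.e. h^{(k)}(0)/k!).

f: a_k = 1, 1/2, -1/8, 1/16, -5/128, 7/256, -21/1024, 33/2048, -429/32768, 715/65536, …
g: a_k = 4, 0, -2, 0, 1/6, 0, -1/180, 0, 1/10080, 0, …
Sum ⇒ L₀ = lclm(L_f,L_g) in ℚ(x)⟨Dx⟩.
L = (-7 - 8·x - 4·x^2) + (6 + 22·x + 24·x^2 + 8·x^3)·Dx + (-7 - 8·x - 4·x^2)·Dx^2 + (6 + 22·x + 24·x^2 + 8·x^3)·Dx^3  (order 3).
h: a_k = 5, 1/2, -17/8, 1/16, 49/384, 7/256, -1201/46080, 33/2048, -134111/10321920, 715/65536, …
ICs: h(0) = 5, h′(0) = 1/2, h′′(0) = -17/4.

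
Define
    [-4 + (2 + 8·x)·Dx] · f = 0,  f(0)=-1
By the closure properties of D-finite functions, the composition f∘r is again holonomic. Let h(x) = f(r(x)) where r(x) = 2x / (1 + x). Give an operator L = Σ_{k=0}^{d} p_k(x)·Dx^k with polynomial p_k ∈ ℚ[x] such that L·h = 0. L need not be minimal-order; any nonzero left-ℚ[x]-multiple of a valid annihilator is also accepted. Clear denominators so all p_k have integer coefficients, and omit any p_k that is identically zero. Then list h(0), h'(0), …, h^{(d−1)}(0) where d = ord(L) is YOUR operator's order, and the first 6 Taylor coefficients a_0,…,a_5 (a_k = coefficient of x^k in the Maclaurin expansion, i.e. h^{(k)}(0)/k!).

f: a_k = -1, -2, 2, -4, 10, -28, …
Substitute x→r, Dx→(1/r')Dx; clear ⇒ L₀.
L = -4 + (1 + 10·x + 9·x^2)·Dx  (order 1).
h: a_k = -1, -4, 12, -52, 284, -1764, …
ICs: h(0) = -1.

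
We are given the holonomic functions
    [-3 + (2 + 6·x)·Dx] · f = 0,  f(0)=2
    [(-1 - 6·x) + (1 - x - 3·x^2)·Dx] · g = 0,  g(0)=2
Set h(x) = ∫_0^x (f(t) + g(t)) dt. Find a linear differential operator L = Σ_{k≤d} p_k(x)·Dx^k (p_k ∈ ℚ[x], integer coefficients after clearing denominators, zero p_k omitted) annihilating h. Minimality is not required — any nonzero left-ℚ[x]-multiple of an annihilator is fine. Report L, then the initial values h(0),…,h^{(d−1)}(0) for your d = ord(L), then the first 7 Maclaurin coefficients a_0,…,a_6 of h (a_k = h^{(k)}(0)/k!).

L = (57 + 297·x + 567·x^2 + 810·x^3)·Dx + (-41 - 246·x - 891·x^2 - 1998·x^3 - 2025·x^4)·Dx^2 + (-2 + 38·x + 186·x^2 - 54·x^3 - 918·x^4 - 810·x^5)·Dx^3  (order 3).
h: a_k = 0, 4, 5/2, 23/12, 139/32, 2027/320, 11941/768, …
ICs: h(0) = 0, h′(0) = 4, h′′(0) = 5.

f: a_k = 2, 3, -9/4, 27/8, -405/64, 1701/128, -15309/512, …
g: a_k = 2, 2, 8, 14, 38, 80, 194, …
L₀ := lclm(L_f,L_g); ord L₀ ≤ 1+1.
Integrate: L := L₀·Dx.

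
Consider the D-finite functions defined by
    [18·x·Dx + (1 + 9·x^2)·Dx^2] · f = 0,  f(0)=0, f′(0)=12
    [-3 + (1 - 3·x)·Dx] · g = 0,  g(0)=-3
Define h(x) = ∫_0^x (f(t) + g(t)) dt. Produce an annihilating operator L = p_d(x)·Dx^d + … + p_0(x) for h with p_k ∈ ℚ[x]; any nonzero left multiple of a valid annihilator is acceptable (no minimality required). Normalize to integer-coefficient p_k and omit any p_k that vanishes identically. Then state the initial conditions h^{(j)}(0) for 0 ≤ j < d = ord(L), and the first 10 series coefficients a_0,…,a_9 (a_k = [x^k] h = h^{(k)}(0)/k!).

L = (18 - 216·x - 486·x^2)·Dx^2 + (-12 + 18·x - 108·x^2 - 486·x^3)·Dx^3 + (1 - 81·x^4)·Dx^4  (order 4).
h: a_k = 0, -3, 3/2, -9, -117/4, -243/5, -891/10, -2187/7, -54675/56, -2187, …
ICs: h(0) = 0, h′(0) = -3, h′′(0) = 3, h′′′(0) = -54.

f: a_k = 0, 12, 0, -36, 0, 972/5, 0, -8748/7, 0, 8748, …
g: a_k = -3, -9, -27, -81, -243, -729, -2187, -6561, -19683, -59049, …
Sum ⇒ L₀ = lclm(L_f,L_g) in ℚ(x)⟨Dx⟩.
Integrate: L := L₀·Dx.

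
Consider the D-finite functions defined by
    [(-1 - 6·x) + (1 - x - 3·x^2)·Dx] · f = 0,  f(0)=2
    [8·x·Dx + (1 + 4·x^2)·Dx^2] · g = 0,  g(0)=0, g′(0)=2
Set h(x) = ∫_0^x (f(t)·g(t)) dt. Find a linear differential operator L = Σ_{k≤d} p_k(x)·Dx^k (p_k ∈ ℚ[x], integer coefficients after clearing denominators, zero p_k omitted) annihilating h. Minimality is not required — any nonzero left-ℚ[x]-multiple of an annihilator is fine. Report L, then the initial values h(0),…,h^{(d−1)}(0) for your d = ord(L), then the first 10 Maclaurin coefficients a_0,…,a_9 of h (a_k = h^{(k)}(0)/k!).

f: a_k = 2, 2, 8, 14, 38, 80, 194, 434, 1016, 2318, …
g: a_k = 0, 2, 0, -8/3, 0, 32/5, 0, -128/7, 0, 512/9, …
h₀=f·g: eliminate ⇒ L₀, order ≤ 1·2.
Integrate: L := L₀·Dx.
L = (6 + 8·x + 72·x^2)·Dx + (2 + 4·x + 16·x^2 + 72·x^3)·Dx^2 + (-1 + x - x^2 + 4·x^3 + 12·x^4)·Dx^3  (order 3).
h: a_k = 0, 0, 2, 4/3, 8/3, 68/15, 506/45, 2032/105, 7909/210, 74308/945, …
ICs: h(0) = 0, h′(0) = 0, h′′(0) = 4.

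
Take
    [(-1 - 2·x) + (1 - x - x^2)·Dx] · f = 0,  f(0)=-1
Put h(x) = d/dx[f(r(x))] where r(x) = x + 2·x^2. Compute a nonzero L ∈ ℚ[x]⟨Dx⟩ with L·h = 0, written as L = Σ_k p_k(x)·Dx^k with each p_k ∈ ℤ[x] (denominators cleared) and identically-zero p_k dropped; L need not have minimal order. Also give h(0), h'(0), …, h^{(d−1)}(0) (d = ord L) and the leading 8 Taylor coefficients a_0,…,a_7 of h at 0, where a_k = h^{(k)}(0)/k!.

L = (8 + 42·x + 126·x^2 + 208·x^3 + 408·x^4 + 480·x^5 + 320·x^6) + (-1 - 5·x - 3·x^2 + 18·x^3 + 80·x^4 + 120·x^5 + 112·x^6 + 64·x^7)·Dx  (order 1).
h: a_k = -1, -8, -33, -124, -420, -1422, -4599, -14624, …
ICs: h(0) = -1.

f: a_k = -1, -1, -2, -3, -5, -8, -13, -21, …
Substitute x→r, Dx→(1/r')Dx; clear ⇒ L₀.
h=h₀': d/dx-closure on L₀ ⇒ L.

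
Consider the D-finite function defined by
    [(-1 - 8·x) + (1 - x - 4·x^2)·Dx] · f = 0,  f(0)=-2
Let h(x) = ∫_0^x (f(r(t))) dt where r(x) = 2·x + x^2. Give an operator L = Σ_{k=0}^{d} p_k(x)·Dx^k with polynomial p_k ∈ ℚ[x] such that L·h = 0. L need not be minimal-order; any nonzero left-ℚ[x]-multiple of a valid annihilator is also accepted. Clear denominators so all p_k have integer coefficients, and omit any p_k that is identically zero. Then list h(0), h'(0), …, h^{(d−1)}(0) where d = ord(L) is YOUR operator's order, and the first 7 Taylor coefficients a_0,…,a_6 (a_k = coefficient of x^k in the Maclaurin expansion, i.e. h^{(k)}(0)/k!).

L = (2 + 34·x + 48·x^2 + 16·x^3)·Dx + (-1 + 2·x + 17·x^2 + 16·x^3 + 4·x^4)·Dx^2  (order 2).
h: a_k = 0, -2, -2, -14, -46, -1154/5, -3062/3, …
ICs: h(0) = 0, h′(0) = -2.

f: a_k = -2, -2, -10, -18, -58, -130, -362, …
Substitute x→r, Dx→(1/r')Dx; clear ⇒ L₀.
∫: right-multiply L₀ by Dx.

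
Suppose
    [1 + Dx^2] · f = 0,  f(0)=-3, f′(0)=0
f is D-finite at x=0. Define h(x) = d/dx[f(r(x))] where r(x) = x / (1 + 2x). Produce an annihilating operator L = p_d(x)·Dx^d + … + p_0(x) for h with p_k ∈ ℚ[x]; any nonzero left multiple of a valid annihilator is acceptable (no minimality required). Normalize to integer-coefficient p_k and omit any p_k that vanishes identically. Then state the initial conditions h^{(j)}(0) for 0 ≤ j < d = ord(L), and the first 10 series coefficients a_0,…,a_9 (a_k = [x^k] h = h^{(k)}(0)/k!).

L = (25 + 96·x + 96·x^2) + (12 + 72·x + 144·x^2 + 96·x^3)·Dx + (1 + 8·x + 24·x^2 + 32·x^3 + 16·x^4)·Dx^2  (order 2).
h: a_k = 0, 3, -18, 143/2, -235, 27601/40, -37527/20, 8095583/1680, -3310941/280, 3377674081/120960, …
ICs: h(0) = 0, h′(0) = 3.

f: a_k = -3, 0, 3/2, 0, -1/8, 0, 1/240, 0, -1/13440, 0, …
Change of var in L_f (x↦r) gives L₀.
h₀' ⇒ L via d/dx closure of L₀.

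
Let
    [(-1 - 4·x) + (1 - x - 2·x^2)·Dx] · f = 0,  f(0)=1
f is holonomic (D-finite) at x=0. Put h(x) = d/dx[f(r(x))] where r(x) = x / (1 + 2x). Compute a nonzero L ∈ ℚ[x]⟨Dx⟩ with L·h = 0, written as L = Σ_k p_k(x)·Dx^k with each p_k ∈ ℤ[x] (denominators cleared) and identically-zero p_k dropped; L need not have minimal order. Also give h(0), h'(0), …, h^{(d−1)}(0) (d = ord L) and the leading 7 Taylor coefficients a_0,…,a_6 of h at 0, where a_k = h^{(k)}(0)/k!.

L = 2 + (-1 - 11·x - 36·x^2 - 36·x^3)·Dx  (order 1).
h: a_k = 1, 2, -9, 36, -135, 486, -1701, …
ICs: h(0) = 1.

f: a_k = 1, 1, 3, 5, 11, 21, 43, …
f∘r: x↦r, Dx↦Dx/r' in L_f ⇒ L₀.
Derive L from L₀ (diff closure).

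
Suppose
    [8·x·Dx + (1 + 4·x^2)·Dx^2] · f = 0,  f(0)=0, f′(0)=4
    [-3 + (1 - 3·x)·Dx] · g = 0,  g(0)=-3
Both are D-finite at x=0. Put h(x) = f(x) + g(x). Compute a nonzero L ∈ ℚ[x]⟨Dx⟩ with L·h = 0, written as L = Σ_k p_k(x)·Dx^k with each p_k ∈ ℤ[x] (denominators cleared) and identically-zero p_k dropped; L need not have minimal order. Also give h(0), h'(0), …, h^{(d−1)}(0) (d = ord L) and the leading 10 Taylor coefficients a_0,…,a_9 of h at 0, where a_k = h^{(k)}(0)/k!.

f: a_k = 0, 4, 0, -16/3, 0, 64/5, 0, -256/7, 0, 1024/9, …
g: a_k = -3, -9, -27, -81, -243, -729, -2187, -6561, -19683, -59049, …
Weyl lclm of L_f,L_g ⇒ L₀ (ord ≤ 3).
L = (24 - 288·x - 288·x^2)·Dx + (-31 + 24·x - 204·x^2 - 288·x^3)·Dx^2 + (3 - 5·x - 20·x^3 - 48·x^4)·Dx^3  (order 3).
h: a_k = -3, -5, -27, -259/3, -243, -3581/5, -2187, -46183/7, -19683, -530417/9, …
ICs: h(0) = -3, h′(0) = -5, h′′(0) = -54.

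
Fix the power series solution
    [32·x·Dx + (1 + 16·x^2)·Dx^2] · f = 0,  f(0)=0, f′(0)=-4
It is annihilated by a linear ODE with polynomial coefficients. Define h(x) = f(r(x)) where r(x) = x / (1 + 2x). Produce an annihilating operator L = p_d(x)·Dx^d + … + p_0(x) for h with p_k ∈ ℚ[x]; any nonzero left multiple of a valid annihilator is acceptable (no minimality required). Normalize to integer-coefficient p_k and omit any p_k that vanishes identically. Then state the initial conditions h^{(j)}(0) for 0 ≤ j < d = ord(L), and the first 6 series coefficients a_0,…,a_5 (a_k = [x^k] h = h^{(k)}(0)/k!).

f: a_k = 0, -4, 0, 64/3, 0, -1024/5, …
Substitute x→r, Dx→(1/r')Dx; clear ⇒ L₀.
L = (4 + 40·x)·Dx + (1 + 4·x + 20·x^2)·Dx^2  (order 2).
h: a_k = 0, -4, 8, 16/3, -96, 1216/5, …
ICs: h(0) = 0, h′(0) = -4.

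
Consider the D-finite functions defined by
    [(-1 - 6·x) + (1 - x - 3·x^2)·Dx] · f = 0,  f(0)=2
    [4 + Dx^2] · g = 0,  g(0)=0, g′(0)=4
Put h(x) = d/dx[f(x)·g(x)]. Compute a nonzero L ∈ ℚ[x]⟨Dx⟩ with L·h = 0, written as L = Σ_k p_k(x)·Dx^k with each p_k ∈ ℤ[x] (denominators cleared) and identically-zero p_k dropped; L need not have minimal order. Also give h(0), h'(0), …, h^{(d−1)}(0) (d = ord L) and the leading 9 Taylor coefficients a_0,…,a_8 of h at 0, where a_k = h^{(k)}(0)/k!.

L = (10 - 16·x - 40·x^2 + 48·x^3 + 72·x^4) + (5 + 34·x + 36·x^2 + 72·x^3)·Dx + (-1 - x - x^2 + 12·x^3 + 18·x^4)·Dx^2  (order 2).
h: a_k = 8, 16, 80, 608/3, 1976/3, 8512/5, 213832/45, 771136/63, 2022224/63, …
ICs: h(0) = 8, h′(0) = 16.

f: a_k = 2, 2, 8, 14, 38, 80, 194, 434, 1016, …
g: a_k = 0, 4, 0, -8/3, 0, 8/15, 0, -16/315, 0, …
h₀=f·g: eliminate ⇒ L₀, order ≤ 1·2.
Derive L from L₀ (diff closure).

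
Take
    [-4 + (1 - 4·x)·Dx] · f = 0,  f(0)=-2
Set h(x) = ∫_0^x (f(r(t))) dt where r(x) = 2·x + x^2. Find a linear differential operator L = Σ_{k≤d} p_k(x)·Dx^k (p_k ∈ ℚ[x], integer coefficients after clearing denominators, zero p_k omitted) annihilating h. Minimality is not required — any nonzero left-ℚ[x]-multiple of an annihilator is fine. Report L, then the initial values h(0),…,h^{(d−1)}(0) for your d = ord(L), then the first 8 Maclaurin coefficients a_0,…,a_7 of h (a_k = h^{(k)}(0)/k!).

L = (8 + 8·x)·Dx + (-1 + 8·x + 4·x^2)·Dx^2  (order 2).
h: a_k = 0, -2, -8, -136/3, -288, -1952, -41344/3, -700544/7, …
ICs: h(0) = 0, h′(0) = -2.

f: a_k = -2, -8, -32, -128, -512, -2048, -8192, -32768, …
h₀=f(r): pull back L_f along r ⇒ L₀.
∫: right-multiply L₀ by Dx.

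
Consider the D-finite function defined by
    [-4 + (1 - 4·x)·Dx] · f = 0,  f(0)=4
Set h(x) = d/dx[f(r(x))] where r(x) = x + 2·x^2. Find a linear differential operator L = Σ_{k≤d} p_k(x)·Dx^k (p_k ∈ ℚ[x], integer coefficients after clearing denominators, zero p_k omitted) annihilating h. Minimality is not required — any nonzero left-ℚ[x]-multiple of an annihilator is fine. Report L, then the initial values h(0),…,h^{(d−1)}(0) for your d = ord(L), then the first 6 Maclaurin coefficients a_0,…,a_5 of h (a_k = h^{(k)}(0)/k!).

f: a_k = 4, 16, 64, 256, 1024, 4096, …
f∘r: x↦r, Dx↦Dx/r' in L_f ⇒ L₀.
Derive L from L₀ (diff closure).
L = (12 + 48·x + 96·x^2) + (-1 + 24·x^2 + 32·x^3)·Dx  (order 1).
h: a_k = 16, 192, 1536, 11264, 76800, 503808, …
ICs: h(0) = 16.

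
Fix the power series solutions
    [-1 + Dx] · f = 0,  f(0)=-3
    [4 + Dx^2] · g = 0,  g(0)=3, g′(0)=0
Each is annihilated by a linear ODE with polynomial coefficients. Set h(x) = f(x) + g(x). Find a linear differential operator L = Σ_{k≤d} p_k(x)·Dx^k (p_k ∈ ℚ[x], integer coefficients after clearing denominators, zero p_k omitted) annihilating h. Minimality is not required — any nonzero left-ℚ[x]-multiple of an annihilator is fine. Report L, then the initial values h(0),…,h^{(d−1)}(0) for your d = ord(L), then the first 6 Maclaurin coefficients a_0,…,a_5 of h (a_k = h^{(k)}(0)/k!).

L = -4 + 4·Dx - Dx^2 + Dx^3  (order 3).
h: a_k = 0, -3, -15/2, -1/2, 15/8, -1/40, …
ICs: h(0) = 0, h′(0) = -3, h′′(0) = -15.

f: a_k = -3, -3, -3/2, -1/2, -1/8, -1/40, …
g: a_k = 3, 0, -6, 0, 2, 0, …
Weyl lclm of L_f,L_g ⇒ L₀ (ord ≤ 3).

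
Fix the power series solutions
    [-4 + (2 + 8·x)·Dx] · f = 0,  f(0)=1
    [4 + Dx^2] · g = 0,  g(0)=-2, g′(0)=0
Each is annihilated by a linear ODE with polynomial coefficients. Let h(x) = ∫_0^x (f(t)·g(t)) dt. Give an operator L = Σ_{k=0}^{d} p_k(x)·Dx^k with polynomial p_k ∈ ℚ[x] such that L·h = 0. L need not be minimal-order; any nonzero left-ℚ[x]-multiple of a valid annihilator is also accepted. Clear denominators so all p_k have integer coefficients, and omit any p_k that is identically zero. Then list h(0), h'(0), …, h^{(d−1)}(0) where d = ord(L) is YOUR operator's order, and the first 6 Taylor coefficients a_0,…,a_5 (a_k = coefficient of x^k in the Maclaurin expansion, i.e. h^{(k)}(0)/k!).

L = (16 + 32·x + 64·x^2)·Dx + (-4 - 16·x)·Dx^2 + (1 + 8·x + 16·x^2)·Dx^3  (order 3).
h: a_k = 0, -2, -2, 8/3, 0, 32/15, …
ICs: h(0) = 0, h′(0) = -2, h′′(0) = -4.

f: a_k = 1, 2, -2, 4, -10, 28, …
g: a_k = -2, 0, 4, 0, -4/3, 0, …
L₀ := L_f ⊗_s L_g (sym. prod.), ord ≤ 2.
h=∫₀ˣh₀: take L = L₀·Dx.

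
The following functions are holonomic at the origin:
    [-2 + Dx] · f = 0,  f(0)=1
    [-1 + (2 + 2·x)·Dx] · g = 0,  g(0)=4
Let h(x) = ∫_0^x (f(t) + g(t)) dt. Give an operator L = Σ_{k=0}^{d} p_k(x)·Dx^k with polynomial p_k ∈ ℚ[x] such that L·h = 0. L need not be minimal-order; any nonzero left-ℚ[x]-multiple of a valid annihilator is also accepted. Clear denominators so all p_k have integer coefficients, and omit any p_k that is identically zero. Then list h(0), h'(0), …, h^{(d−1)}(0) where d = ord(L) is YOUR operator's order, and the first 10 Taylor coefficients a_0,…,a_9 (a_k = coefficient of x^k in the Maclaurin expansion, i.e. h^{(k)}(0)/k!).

f: a_k = 1, 2, 2, 4/3, 2/3, 4/15, 4/45, 8/315, 2/315, 4/2835, …
g: a_k = 4, 2, -1/2, 1/4, -5/32, 7/64, -21/256, 33/512, -429/8192, 715/16384, …
Weyl lclm of L_f,L_g ⇒ L₀ (ord ≤ 2).
h=∫h₀ ⇒ L = L₀·Dx.
L = (10 + 8·x)·Dx + (-17 - 32·x - 16·x^2)·Dx^2 + (6 + 14·x + 8·x^2)·Dx^3  (order 3).
h: a_k = 0, 5, 2, 1/2, 19/48, 49/480, 361/5760, 79/80640, 14491/1290240, -118751/23224320, …
ICs: h(0) = 0, h′(0) = 5, h′′(0) = 4.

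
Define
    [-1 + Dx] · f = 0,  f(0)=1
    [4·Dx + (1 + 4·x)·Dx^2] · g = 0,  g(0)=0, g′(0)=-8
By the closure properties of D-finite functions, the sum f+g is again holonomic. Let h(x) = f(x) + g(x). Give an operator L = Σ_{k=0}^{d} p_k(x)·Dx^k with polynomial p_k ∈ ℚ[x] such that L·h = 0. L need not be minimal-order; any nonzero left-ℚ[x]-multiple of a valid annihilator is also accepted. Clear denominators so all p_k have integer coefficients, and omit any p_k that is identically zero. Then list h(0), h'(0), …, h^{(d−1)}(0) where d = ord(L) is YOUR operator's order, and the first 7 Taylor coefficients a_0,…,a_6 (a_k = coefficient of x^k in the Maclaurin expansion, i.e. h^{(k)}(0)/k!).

L = (-36 - 16·x)·Dx + (31 - 8·x - 16·x^2)·Dx^2 + (5 + 24·x + 16·x^2)·Dx^3  (order 3).
h: a_k = 1, -7, 33/2, -85/2, 3073/24, -49151/120, 983041/720, …
ICs: h(0) = 1, h′(0) = -7, h′′(0) = 33.

f: a_k = 1, 1, 1/2, 1/6, 1/24, 1/120, 1/720, …
g: a_k = 0, -8, 16, -128/3, 128, -2048/5, 4096/3, …
L₀ := lclm(L_f,L_g); ord L₀ ≤ 1+2.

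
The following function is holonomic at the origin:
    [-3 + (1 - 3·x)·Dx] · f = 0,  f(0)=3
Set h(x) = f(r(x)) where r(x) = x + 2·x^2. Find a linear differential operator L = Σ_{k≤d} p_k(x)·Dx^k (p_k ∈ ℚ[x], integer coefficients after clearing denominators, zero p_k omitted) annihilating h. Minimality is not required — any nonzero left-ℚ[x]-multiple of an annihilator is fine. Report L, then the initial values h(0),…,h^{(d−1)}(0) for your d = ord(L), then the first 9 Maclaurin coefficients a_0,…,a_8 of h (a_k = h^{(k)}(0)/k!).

L = (3 + 12·x) + (-1 + 3·x + 6·x^2)·Dx  (order 1).
h: a_k = 3, 9, 45, 189, 837, 3645, 15957, 69741, 304965, …
ICs: h(0) = 3.

f: a_k = 3, 9, 27, 81, 243, 729, 2187, 6561, 19683, …
Substitute x→r, Dx→(1/r')Dx; clear ⇒ L₀.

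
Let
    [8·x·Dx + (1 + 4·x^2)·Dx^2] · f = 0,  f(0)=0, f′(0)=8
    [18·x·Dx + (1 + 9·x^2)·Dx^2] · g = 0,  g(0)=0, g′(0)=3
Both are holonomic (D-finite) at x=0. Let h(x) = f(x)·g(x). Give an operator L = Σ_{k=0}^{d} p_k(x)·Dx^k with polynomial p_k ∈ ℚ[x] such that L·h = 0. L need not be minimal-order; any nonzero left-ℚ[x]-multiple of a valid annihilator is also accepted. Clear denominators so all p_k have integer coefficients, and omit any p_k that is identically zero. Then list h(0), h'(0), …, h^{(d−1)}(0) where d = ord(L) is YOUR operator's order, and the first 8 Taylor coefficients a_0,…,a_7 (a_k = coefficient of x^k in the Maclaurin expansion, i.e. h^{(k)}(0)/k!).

f: a_k = 0, 8, 0, -32/3, 0, 128/5, 0, -512/7, …
g: a_k = 0, 3, 0, -9, 0, 243/5, 0, -2187/7, …
f·g: L₀ = L_f ⊗_s L_g, ord ≤ 2·2.
L = (-864·x - 18720·x^3 - 82944·x^5 + 134784·x^7 + 1119744·x^9)·Dx + (-52 - 3036·x^2 - 33696·x^4 - 72576·x^6 + 471744·x^8 + 1679616·x^10)·Dx^2 + (-104·x - 2072·x^3 - 11232·x^5 + 13968·x^7 + 269568·x^9 + 559872·x^11)·Dx^3 + (-1 - 26·x^2 - 205·x^4 + 7380·x^8 + 33696·x^10 + 46656·x^12)·Dx^4  (order 4).
h: a_k = 0, 0, 24, 0, -104, 0, 2808/5, 0, …
ICs: h(0) = 0, h′(0) = 0, h′′(0) = 48, h′′′(0) = 0.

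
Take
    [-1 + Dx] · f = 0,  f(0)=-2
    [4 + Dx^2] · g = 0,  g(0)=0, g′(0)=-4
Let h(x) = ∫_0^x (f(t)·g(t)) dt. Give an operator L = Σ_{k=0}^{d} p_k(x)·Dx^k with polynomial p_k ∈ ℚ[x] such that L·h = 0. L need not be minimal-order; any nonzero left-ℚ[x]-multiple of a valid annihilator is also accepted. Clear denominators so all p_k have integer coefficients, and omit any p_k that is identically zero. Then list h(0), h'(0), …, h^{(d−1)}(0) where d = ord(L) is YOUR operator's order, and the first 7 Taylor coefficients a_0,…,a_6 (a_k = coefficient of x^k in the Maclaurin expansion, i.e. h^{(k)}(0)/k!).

f: a_k = -2, -2, -1, -1/3, -1/12, -1/60, -1/360, …
g: a_k = 0, -4, 0, 8/3, 0, -8/15, 0, …
f·g: L₀ = L_f ⊗_s L_g, ord ≤ 1·2.
h=∫h₀ ⇒ L = L₀·Dx.
L = 5·Dx - 2·Dx^2 + Dx^3  (order 3).
h: a_k = 0, 0, 4, 8/3, -1/3, -4/5, -19/90, …
ICs: h(0) = 0, h′(0) = 0, h′′(0) = 8.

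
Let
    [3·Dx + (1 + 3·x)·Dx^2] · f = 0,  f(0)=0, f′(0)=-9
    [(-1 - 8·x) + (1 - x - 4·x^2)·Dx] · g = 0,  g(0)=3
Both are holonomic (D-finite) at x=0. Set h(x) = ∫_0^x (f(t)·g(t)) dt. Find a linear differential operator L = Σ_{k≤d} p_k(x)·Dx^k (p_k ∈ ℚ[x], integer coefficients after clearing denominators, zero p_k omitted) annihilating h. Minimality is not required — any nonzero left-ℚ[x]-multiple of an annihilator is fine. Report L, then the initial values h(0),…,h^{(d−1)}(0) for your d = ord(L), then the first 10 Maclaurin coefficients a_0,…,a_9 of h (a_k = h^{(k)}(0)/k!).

f: a_k = 0, -9, 27/2, -27, 243/4, -729/5, 729/2, -6561/7, 19683/8, -6561, …
g: a_k = 3, 3, 15, 27, 87, 195, 543, 1323, 3495, 8787, …
h₀=f·g: eliminate ⇒ L₀, order ≤ 2·1.
∫: right-multiply L₀ by Dx.
L = (11 + 48·x)·Dx + (-1 + 25·x + 60·x^2)·Dx^2 + (-1 - 2·x + 7·x^2 + 12·x^3)·Dx^3  (order 3).
h: a_k = 0, 0, -27/2, 9/2, -351/8, 243/20, -7191/40, 5157/140, -192321/224, 48033/280, …
ICs: h(0) = 0, h′(0) = 0, h′′(0) = -27.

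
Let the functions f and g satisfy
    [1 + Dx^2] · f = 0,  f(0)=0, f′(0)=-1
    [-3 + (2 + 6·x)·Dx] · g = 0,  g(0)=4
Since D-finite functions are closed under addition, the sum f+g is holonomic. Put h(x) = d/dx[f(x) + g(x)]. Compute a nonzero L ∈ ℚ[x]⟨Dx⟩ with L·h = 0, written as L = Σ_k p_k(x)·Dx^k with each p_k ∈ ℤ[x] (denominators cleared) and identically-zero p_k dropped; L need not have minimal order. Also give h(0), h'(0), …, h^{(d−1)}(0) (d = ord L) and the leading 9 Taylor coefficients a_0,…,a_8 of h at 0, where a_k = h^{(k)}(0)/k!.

L = (-417 - 72·x - 108·x^2) + (-62 - 234·x - 216·x^2 - 216·x^3)·Dx + (-417 - 72·x - 108·x^2)·Dx^2 + (-62 - 234·x - 216·x^2 - 216·x^3)·Dx^3  (order 3).
h: a_k = 5, -9, 83/4, -405/8, 25507/192, -45927/128, 22733897/23040, -2814669/1024, 39897932947/5160960, …
ICs: h(0) = 5, h′(0) = -9, h′′(0) = 83/2.

f: a_k = 0, -1, 0, 1/6, 0, -1/120, 0, 1/5040, 0, …
g: a_k = 4, 6, -9/2, 27/4, -405/32, 1701/64, -15309/256, 72171/512, -2814669/8192, …
Sum ⇒ L₀ = lclm(L_f,L_g) in ℚ(x)⟨Dx⟩.
h=h₀': d/dx-closure on L₀ ⇒ L.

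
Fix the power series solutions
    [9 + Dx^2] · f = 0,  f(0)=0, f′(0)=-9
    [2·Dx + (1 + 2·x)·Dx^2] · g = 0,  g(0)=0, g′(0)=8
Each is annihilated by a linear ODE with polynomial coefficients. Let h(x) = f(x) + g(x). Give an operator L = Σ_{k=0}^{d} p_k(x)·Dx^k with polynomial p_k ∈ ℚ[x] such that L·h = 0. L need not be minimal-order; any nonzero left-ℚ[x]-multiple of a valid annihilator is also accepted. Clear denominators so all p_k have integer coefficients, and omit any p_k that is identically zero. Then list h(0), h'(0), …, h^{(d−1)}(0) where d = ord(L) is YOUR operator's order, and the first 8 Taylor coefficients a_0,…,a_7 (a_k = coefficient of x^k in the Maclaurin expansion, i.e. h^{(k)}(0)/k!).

L = (594 + 648·x + 648·x^2)·Dx + (153 + 630·x + 972·x^2 + 648·x^3)·Dx^2 + (66 + 72·x + 72·x^2)·Dx^3 + (17 + 70·x + 108·x^2 + 72·x^3)·Dx^4  (order 4).
h: a_k = 0, -1, -8, 145/6, -16, 781/40, -128/3, 41689/560, …
ICs: h(0) = 0, h′(0) = -1, h′′(0) = -16, h′′′(0) = 145.

f: a_k = 0, -9, 0, 27/2, 0, -243/40, 0, 729/560, …
g: a_k = 0, 8, -8, 32/3, -16, 128/5, -128/3, 512/7, …
f+g: L₀ = lclm(L_f,L_g), ord ≤ 2+2.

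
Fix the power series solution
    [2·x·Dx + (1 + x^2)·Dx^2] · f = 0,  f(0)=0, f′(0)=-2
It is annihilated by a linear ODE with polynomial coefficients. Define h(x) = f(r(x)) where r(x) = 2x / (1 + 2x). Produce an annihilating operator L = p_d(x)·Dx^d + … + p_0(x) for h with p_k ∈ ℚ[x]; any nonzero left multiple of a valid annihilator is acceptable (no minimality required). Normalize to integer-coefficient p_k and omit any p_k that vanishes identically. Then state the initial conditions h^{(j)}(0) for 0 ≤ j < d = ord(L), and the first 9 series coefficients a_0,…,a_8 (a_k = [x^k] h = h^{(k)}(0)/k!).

L = (4 + 16·x)·Dx + (1 + 4·x + 8·x^2)·Dx^2  (order 2).
h: a_k = 0, -4, 8, -32/3, 0, 256/5, -512/3, 2048/7, 0, …
ICs: h(0) = 0, h′(0) = -4.

f: a_k = 0, -2, 0, 2/3, 0, -2/5, 0, 2/7, 0, …
L₀ from L_f via x↦r, Dx↦r'^{-1}Dx.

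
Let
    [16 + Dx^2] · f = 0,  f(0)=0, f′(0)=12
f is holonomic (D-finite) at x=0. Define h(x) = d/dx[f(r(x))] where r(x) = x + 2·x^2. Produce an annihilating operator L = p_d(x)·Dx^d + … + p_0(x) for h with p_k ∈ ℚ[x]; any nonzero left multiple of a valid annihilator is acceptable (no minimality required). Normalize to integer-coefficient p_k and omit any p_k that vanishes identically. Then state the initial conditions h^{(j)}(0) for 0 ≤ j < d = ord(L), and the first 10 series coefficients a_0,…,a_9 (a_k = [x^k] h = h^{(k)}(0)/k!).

L = (64 + 256·x + 1536·x^2 + 4096·x^3 + 4096·x^4) + (-12 - 48·x)·Dx + (1 + 8·x + 16·x^2)·Dx^2  (order 2).
h: a_k = 12, 48, -96, -768, -1792, 0, 106496/15, 229376/15, 1163264/105, -131072/7, …
ICs: h(0) = 12, h′(0) = 48.

f: a_k = 0, 12, 0, -32, 0, 128/5, 0, -1024/105, 0, 2048/945, …
L₀ from L_f via x↦r, Dx↦r'^{-1}Dx.
h=h₀': d/dx-closure on L₀ ⇒ L.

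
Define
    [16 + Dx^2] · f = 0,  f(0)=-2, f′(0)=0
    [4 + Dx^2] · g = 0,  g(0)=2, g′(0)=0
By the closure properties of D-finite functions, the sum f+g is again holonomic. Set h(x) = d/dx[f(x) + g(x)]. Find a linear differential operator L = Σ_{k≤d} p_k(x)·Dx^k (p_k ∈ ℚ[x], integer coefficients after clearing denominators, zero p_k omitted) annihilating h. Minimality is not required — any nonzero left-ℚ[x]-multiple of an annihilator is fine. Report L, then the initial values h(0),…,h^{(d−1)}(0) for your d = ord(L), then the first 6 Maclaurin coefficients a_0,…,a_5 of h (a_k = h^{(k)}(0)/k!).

f: a_k = -2, 0, 16, 0, -64/3, 0, …
g: a_k = 2, 0, -4, 0, 4/3, 0, …
f+g: L₀ = lclm(L_f,L_g), ord ≤ 2+2.
Derive L from L₀ (diff closure).
L = 64 + 20·Dx^2 + Dx^4  (order 4).
h: a_k = 0, 24, 0, -80, 0, 336/5, …
ICs: h(0) = 0, h′(0) = 24, h′′(0) = 0, h′′′(0) = -480.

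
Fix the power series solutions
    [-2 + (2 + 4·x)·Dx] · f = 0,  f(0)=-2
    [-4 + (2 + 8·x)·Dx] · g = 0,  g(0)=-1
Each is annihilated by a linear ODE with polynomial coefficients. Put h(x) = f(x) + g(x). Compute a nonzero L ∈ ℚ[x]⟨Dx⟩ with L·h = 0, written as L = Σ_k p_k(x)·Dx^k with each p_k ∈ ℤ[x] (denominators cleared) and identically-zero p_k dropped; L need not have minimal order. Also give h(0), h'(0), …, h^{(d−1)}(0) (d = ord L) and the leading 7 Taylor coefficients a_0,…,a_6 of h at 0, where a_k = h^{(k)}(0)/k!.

f: a_k = -2, -2, 1, -1, 5/4, -7/4, 21/8, …
g: a_k = -1, -2, 2, -4, 10, -28, 84, …
L₀ := lclm(L_f,L_g); ord L₀ ≤ 1+1.
L = -2 + (3 + 8·x)·Dx + (1 + 6·x + 8·x^2)·Dx^2  (order 2).
h: a_k = -3, -4, 3, -5, 45/4, -119/4, 693/8, …
ICs: h(0) = -3, h′(0) = -4.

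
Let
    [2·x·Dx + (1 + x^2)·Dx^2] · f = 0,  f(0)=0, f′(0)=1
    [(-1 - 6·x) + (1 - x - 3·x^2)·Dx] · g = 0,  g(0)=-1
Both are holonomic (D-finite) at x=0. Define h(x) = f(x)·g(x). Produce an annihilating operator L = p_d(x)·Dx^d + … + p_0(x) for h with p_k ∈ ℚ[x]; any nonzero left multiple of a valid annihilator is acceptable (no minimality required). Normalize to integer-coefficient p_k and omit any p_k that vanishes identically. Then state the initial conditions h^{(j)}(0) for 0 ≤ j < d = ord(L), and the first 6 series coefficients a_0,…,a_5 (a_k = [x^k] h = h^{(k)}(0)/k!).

L = (6 + 2·x + 18·x^2) + (2 + 10·x + 4·x^2 + 18·x^3)·Dx + (-1 + x + 2·x^2 + x^3 + 3·x^4)·Dx^2  (order 2).
h: a_k = 0, -1, -1, -11/3, -20/3, -268/15, …
ICs: h(0) = 0, h′(0) = -1.

f: a_k = 0, 1, 0, -1/3, 0, 1/5, …
g: a_k = -1, -1, -4, -7, -19, -40, …
f·g: L₀ = L_f ⊗_s L_g, ord ≤ 2·1.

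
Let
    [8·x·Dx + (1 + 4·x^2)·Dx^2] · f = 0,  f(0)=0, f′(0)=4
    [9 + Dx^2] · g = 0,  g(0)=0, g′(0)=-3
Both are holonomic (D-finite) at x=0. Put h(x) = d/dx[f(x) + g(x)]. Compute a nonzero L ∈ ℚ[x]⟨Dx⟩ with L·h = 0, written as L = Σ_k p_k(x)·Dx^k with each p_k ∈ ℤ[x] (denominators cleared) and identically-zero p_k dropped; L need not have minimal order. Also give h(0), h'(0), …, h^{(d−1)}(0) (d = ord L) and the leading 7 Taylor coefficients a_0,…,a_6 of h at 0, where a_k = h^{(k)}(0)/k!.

L = (-2808·x + 19008·x^3 + 10368·x^5) + (9 + 1548·x^2 + 7344·x^4 + 5184·x^6)·Dx + (-312·x + 2112·x^3 + 1152·x^5)·Dx^2 + (1 + 172·x^2 + 816·x^4 + 576·x^6)·Dx^3  (order 3).
h: a_k = 1, 0, -5/2, 0, 431/8, 0, -20237/80, …
ICs: h(0) = 1, h′(0) = 0, h′′(0) = -5.

f: a_k = 0, 4, 0, -16/3, 0, 64/5, 0, …
g: a_k = 0, -3, 0, 9/2, 0, -81/40, 0, …
Weyl lclm of L_f,L_g ⇒ L₀ (ord ≤ 4).
Differentiate: ansatz ord ≤ ord L₀ ⇒ L.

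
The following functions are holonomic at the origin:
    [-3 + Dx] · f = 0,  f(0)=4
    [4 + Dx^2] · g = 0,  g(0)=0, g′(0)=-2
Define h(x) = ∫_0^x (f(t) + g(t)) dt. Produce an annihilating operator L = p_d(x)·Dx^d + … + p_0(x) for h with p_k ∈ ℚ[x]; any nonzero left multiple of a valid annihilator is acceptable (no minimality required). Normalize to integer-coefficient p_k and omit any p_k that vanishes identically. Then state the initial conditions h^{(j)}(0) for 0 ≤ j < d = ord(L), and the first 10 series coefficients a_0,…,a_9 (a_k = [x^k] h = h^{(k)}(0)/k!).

L = -12·Dx + 4·Dx^2 - 3·Dx^3 + Dx^4  (order 4).
h: a_k = 0, 4, 5, 6, 29/6, 27/10, 47/36, 81/140, 317/1440, 81/1120, …
ICs: h(0) = 0, h′(0) = 4, h′′(0) = 10, h′′′(0) = 36.

f: a_k = 4, 12, 18, 18, 27/2, 81/10, 81/20, 243/140, 729/1120, 243/1120, …
g: a_k = 0, -2, 0, 4/3, 0, -4/15, 0, 8/315, 0, -4/2835, …
h₀=f+g: left-lcm gives L₀, ord ≤ 3.
Integrate: L := L₀·Dx.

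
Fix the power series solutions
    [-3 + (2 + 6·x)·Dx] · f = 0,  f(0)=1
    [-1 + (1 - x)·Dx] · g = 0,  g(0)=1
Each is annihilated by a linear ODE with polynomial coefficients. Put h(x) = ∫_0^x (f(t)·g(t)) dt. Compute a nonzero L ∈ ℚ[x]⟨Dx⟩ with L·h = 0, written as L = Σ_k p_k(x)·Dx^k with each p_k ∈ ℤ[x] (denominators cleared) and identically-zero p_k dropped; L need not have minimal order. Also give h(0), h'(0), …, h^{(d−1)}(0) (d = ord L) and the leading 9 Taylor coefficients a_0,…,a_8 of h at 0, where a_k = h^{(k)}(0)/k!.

L = (5 + 3·x)·Dx + (-2 - 4·x + 6·x^2)·Dx^2  (order 2).
h: a_k = 0, 1, 5/4, 11/24, 49/64, -13/640, 1675/1536, -8609/7168, 54953/16384, …
ICs: h(0) = 0, h′(0) = 1.

f: a_k = 1, 3/2, -9/8, 27/16, -405/128, 1701/256, -15309/1024, 72171/2048, -2814669/32768, …
g: a_k = 1, 1, 1, 1, 1, 1, 1, 1, 1, …
L₀ := L_f ⊗_s L_g (sym. prod.), ord ≤ 1.
Integrate: L := L₀·Dx.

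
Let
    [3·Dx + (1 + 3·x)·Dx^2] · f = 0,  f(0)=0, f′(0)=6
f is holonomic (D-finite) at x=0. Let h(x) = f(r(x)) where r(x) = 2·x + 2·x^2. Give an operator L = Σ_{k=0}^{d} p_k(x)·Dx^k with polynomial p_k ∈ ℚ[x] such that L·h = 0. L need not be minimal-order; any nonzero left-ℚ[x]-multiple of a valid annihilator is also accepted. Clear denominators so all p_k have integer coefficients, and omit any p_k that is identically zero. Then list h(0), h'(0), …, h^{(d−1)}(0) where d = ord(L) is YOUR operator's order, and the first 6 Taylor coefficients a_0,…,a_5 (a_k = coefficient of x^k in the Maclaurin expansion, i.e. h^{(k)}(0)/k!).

L = (4 + 12·x + 12·x^2)·Dx + (1 + 8·x + 18·x^2 + 12·x^3)·Dx^2  (order 2).
h: a_k = 0, 12, -24, 72, -252, 4752/5, …
ICs: h(0) = 0, h′(0) = 12.

f: a_k = 0, 6, -9, 18, -81/2, 486/5, …
L₀ from L_f via x↦r, Dx↦r'^{-1}Dx.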